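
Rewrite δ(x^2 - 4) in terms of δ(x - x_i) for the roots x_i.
\frac{\delta(x - 2) + \delta(x + 2)}{4}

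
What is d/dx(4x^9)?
36 x^{8}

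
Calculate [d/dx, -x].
-1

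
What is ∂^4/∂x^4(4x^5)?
480 x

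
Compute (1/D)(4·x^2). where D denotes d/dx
\frac{4 x^{3}}{3}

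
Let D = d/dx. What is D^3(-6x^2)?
0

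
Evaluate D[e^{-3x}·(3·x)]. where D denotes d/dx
3 \left(1 - 3 x\right) e^{- 3 x}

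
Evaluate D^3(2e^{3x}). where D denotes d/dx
54 e^{3 x}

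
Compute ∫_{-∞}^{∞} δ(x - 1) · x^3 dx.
1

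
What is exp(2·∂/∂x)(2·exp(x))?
2 e^{x + 2}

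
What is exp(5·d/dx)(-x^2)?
- x^{2} - 10 x - 25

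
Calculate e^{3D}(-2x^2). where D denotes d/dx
- 2 x^{2} - 12 x - 18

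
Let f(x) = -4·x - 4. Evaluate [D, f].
-4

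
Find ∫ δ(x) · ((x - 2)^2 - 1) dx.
3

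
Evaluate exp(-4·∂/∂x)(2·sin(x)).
2 \sin{\left(x - 4 \right)}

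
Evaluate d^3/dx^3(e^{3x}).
27 e^{3 x}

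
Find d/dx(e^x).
e^{x}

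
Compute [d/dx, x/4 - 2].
\frac{1}{4}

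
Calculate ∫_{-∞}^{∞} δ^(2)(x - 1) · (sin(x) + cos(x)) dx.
- \sin{\left(1 \right)} - \cos{\left(1 \right)}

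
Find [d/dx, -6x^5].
- 30 x^{4}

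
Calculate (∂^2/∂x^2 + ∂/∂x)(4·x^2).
8 x + 8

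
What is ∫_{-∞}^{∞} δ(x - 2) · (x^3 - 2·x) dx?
4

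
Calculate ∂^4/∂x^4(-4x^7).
- 3360 x^{3}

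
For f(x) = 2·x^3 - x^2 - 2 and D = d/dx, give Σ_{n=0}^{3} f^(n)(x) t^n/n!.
2 t^{3} + t^{2} \left(6 x - 1\right) + 2 t x \left(3 x - 1\right) + 2 x^{3} - x^{2} - 2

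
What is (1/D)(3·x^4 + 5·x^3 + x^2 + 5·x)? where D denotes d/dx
\frac{3 x^{5}}{5} + \frac{5 x^{4}}{4} + \frac{x^{3}}{3} + \frac{5 x^{2}}{2}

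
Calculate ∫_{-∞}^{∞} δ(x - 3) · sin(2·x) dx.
\sin{\left(6 \right)}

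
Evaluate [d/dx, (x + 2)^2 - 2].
2 x + 4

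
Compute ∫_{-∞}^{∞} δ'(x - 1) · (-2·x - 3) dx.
2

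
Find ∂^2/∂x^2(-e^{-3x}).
- 9 e^{- 3 x}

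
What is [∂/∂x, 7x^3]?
21 x^{2}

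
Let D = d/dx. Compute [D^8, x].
8D^{7}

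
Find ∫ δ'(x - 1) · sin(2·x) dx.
- 2 \cos{\left(2 \right)}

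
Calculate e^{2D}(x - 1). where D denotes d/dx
x + 1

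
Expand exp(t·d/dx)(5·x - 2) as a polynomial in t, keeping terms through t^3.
5 t + 5 x - 2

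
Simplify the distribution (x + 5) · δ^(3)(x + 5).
-3\delta^{(2)}(x + 5)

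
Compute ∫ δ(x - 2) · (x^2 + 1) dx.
5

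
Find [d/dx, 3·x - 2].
3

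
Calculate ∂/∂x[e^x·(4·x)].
4 \left(x + 1\right) e^{x}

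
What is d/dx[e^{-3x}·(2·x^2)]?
2 x \left(2 - 3 x\right) e^{- 3 x}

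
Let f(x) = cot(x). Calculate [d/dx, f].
- \frac{1}{\sin^{2}{\left(x \right)}}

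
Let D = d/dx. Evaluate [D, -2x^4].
- 8 x^{3}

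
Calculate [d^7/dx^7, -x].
-7\frac{d^{6}}{dx^{6}}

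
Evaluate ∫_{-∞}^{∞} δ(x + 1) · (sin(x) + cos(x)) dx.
- \sin{\left(1 \right)} + \cos{\left(1 \right)}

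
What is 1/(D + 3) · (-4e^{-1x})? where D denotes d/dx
- 2 e^{- x}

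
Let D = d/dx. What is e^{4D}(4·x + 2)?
4 x + 18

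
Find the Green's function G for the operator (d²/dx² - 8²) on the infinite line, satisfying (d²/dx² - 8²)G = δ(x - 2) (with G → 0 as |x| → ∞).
-\frac{e^{-8|x - 2|}}{16}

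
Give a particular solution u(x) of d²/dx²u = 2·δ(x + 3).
|x + 3|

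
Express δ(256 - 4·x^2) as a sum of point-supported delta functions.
\frac{\delta(x - 8) + \delta(x + 8)}{64}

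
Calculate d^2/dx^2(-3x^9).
- 216 x^{7}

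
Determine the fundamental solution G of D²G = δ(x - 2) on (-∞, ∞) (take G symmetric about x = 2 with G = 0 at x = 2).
\frac{|x - 2|}{2}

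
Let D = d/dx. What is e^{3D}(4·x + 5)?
4 x + 17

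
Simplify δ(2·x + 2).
\frac{\delta(x + 1)}{2}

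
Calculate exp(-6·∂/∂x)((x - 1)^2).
x^{2} - 14 x + 49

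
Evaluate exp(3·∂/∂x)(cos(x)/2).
\frac{\cos{\left(x + 3 \right)}}{2}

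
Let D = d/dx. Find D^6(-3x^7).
- 15120 x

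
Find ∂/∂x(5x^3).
15 x^{2}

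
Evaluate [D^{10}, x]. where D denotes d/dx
10D^{9}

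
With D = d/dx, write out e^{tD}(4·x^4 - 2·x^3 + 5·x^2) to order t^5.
4 t^{4} + t^{3} \left(16 x - 2\right) + t^{2} \left(24 x^{2} - 6 x + 5\right) + 2 t x \left(8 x^{2} - 3 x + 5\right) + 4 x^{4} - 2 x^{3} + 5 x^{2}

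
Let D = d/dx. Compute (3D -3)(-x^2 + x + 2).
3 x^{2} - 9 x - 3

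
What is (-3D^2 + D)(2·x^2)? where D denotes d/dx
4 x - 12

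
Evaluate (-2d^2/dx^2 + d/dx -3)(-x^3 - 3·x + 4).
3 x^{3} - 3 x^{2} + 21 x - 15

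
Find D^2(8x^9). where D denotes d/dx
576 x^{7}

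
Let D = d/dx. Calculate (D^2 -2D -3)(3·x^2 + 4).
- 9 x^{2} - 12 x - 6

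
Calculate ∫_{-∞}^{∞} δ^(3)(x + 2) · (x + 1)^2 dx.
0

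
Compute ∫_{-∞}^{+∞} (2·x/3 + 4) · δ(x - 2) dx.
\frac{16}{3}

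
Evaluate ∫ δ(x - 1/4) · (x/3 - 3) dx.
- \frac{35}{12}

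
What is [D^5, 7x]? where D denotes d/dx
35D^{4}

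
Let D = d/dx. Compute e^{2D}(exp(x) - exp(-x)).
2 \sinh{\left(x + 2 \right)}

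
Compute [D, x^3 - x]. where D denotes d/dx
3 x^{2} - 1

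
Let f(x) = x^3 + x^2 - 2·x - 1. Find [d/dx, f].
3 x^{2} + 2 x - 2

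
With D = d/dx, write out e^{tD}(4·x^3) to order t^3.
4 t^{3} + 12 t^{2} x + 12 t x^{2} + 4 x^{3}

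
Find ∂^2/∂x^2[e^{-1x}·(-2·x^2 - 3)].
\left(- 2 x^{2} + 8 x - 7\right) e^{- x}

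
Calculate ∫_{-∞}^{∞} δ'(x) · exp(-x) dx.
1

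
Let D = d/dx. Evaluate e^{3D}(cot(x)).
\cot{\left(x + 3 \right)}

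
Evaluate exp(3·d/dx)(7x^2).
7 x^{2} + 42 x + 63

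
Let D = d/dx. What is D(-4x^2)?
- 8 x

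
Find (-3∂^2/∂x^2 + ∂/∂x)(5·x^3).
15 x \left(x - 6\right)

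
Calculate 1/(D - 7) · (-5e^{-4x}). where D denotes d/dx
\frac{5 e^{- 4 x}}{11}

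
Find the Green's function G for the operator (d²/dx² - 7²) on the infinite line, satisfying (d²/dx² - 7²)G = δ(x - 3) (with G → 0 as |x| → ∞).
-\frac{e^{-7|x - 3|}}{14}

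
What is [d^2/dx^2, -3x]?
-6\frac{d}{dx}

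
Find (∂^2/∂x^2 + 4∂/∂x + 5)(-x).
- 5 x - 4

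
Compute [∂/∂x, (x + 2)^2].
2 x + 4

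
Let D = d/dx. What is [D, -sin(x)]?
- \cos{\left(x \right)}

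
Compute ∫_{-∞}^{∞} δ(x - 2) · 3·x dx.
6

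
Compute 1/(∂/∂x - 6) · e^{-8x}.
- \frac{e^{- 8 x}}{14}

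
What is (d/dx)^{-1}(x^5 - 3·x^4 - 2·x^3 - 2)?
\frac{x^{6}}{6} - \frac{3 x^{5}}{5} - \frac{x^{4}}{2} - 2 x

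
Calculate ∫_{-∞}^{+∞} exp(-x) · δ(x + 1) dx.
e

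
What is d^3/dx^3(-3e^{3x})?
- 81 e^{3 x}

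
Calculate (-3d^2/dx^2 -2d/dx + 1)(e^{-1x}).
0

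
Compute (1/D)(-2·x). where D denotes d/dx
- x^{2}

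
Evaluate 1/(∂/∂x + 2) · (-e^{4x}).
- \frac{e^{4 x}}{6}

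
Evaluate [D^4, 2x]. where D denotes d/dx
8D^{3}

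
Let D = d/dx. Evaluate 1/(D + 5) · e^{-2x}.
\frac{e^{- 2 x}}{3}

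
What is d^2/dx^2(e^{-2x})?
4 e^{- 2 x}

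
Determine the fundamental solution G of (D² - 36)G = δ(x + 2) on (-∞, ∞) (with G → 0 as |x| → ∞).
-\frac{e^{-6|x + 2|}}{12}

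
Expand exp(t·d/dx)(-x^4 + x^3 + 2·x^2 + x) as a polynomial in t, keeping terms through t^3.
t^{3} \left(1 - 4 x\right) + t^{2} \left(- 6 x^{2} + 3 x + 2\right) + t \left(- 4 x^{3} + 3 x^{2} + 4 x + 1\right) - x^{4} + x^{3} + 2 x^{2} + x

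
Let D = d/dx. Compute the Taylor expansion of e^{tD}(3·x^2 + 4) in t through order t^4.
3 t^{2} + 6 t x + 3 x^{2} + 4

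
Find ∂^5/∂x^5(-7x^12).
- 665280 x^{7}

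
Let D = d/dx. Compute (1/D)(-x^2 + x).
- \frac{x^{3}}{3} + \frac{x^{2}}{2}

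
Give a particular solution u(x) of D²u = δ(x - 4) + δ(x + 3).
\frac{|x - 4|}{2} + \frac{|x + 3|}{2}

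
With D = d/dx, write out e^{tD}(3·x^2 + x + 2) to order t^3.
3 t^{2} + t \left(6 x + 1\right) + 3 x^{2} + x + 2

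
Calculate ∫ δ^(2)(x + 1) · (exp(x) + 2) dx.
e^{-1}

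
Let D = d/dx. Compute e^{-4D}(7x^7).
7 x^{7} - 196 x^{6} + 2352 x^{5} - 15680 x^{4} + 62720 x^{3} - 150528 x^{2} + 200704 x - 114688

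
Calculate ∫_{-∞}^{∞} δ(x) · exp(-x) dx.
1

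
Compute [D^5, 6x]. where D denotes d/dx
30D^{4}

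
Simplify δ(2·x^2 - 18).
\frac{\delta(x - 3) + \delta(x + 3)}{12}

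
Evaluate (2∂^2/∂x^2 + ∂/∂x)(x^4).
4 x^{2} \left(x + 6\right)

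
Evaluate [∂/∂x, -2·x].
-2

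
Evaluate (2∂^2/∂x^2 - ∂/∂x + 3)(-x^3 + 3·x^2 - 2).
- 3 x^{3} + 12 x^{2} - 18 x + 6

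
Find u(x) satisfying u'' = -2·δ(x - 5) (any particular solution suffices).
-|x - 5|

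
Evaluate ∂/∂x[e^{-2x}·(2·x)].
2 \left(1 - 2 x\right) e^{- 2 x}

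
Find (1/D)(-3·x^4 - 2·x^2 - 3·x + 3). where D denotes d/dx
- \frac{3 x^{5}}{5} - \frac{2 x^{3}}{3} - \frac{3 x^{2}}{2} + 3 x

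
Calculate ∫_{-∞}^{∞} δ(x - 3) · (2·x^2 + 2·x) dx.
24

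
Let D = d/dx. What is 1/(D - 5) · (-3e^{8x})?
- e^{8 x}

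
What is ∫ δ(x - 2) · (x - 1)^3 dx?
1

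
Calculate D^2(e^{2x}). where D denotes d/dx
4 e^{2 x}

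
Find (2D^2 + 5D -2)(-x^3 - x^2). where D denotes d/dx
2 x^{3} - 13 x^{2} - 22 x - 4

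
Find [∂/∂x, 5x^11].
55 x^{10}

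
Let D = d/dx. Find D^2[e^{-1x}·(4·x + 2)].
2 \left(2 x - 3\right) e^{- x}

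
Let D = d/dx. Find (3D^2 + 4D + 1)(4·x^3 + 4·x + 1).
4 x^{3} + 48 x^{2} + 76 x + 17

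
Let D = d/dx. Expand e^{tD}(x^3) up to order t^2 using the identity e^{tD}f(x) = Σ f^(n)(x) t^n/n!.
x \left(3 t^{2} + 3 t x + x^{2}\right)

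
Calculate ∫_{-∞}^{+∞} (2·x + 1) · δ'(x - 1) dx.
-2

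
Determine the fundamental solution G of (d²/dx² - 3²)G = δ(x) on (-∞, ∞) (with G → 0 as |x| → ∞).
-\frac{e^{-3|x|}}{6}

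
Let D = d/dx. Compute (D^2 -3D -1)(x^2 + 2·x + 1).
- x^{2} - 8 x - 5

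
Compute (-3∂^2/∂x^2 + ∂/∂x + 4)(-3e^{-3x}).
78 e^{- 3 x}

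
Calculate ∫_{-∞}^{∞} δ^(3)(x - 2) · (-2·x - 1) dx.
0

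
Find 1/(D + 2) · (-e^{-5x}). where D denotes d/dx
\frac{e^{- 5 x}}{3}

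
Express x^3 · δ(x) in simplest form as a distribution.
0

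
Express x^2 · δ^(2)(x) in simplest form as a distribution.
2\delta(x)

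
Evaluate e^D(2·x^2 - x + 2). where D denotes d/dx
2 x^{2} + 3 x + 3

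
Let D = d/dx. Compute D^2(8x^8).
448 x^{6}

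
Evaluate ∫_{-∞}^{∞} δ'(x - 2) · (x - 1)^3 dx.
-3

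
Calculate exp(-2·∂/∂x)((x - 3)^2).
x^{2} - 10 x + 25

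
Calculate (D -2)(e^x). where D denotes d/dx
- e^{x}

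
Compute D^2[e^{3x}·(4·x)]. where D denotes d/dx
\left(36 x + 24\right) e^{3 x}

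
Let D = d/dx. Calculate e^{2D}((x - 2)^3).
x^{3}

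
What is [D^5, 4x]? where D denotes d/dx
20D^{4}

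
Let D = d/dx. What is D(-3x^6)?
- 18 x^{5}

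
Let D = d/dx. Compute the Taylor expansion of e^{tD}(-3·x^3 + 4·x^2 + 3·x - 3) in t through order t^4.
- 3 t^{3} + t^{2} \left(4 - 9 x\right) + t \left(- 9 x^{2} + 8 x + 3\right) - 3 x^{3} + 4 x^{2} + 3 x - 3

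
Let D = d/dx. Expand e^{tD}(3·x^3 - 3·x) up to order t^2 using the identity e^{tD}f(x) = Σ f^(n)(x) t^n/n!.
9 t^{2} x + 3 t \left(3 x^{2} - 1\right) + 3 x^{3} - 3 x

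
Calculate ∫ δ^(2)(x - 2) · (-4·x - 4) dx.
0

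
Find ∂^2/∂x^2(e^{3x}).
9 e^{3 x}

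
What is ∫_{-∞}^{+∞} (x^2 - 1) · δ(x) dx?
-1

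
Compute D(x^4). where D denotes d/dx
4 x^{3}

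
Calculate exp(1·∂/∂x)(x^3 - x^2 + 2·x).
x^{3} + 2 x^{2} + 3 x + 2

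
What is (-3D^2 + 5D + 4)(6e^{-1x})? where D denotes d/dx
- 24 e^{- x}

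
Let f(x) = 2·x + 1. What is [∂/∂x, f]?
2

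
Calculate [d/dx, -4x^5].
- 20 x^{4}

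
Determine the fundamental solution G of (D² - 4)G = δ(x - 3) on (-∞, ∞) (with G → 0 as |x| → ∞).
-\frac{e^{-2|x - 3|}}{4}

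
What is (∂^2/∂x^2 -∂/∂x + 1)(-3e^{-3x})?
- 39 e^{- 3 x}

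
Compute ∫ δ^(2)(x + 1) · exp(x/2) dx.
\frac{1}{4 e^{\frac{1}{2}}}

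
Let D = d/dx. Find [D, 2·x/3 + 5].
\frac{2}{3}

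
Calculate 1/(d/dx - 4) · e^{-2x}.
- \frac{e^{- 2 x}}{6}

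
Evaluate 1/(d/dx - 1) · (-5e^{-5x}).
\frac{5 e^{- 5 x}}{6}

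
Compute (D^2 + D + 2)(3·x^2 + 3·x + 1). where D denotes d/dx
6 x^{2} + 12 x + 11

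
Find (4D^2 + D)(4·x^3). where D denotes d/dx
12 x \left(x + 8\right)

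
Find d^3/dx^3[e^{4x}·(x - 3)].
\left(64 x - 144\right) e^{4 x}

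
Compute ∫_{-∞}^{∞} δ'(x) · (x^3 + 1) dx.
0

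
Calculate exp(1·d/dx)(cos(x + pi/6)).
\cos{\left(x + \frac{\pi}{6} + 1 \right)}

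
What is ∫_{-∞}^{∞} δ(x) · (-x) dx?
0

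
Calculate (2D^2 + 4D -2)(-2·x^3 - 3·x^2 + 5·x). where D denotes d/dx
4 x^{3} - 18 x^{2} - 58 x + 8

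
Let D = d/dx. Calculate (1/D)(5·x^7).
\frac{5 x^{8}}{8}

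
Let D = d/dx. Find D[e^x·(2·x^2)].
2 x \left(x + 2\right) e^{x}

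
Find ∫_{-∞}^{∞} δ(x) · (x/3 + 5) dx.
5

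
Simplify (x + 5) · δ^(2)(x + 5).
-2\delta'(x + 5)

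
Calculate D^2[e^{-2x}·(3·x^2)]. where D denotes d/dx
6 \left(2 x^{2} - 4 x + 1\right) e^{- 2 x}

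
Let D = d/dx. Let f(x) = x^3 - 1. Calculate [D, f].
3 x^{2}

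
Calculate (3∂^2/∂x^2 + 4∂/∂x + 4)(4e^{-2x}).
32 e^{- 2 x}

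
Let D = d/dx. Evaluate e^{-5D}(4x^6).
4 x^{6} - 120 x^{5} + 1500 x^{4} - 10000 x^{3} + 37500 x^{2} - 75000 x + 62500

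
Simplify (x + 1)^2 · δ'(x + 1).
0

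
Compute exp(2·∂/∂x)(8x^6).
8 x^{6} + 96 x^{5} + 480 x^{4} + 1280 x^{3} + 1920 x^{2} + 1536 x + 512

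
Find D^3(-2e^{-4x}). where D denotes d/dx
128 e^{- 4 x}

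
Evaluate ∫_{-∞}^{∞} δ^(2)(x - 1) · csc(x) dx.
\left(2 \cot^{2}{\left(1 \right)} + 1\right) \csc{\left(1 \right)}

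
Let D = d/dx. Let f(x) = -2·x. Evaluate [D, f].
-2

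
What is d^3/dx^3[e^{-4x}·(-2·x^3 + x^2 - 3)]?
4 \left(32 x^{3} - 88 x^{2} + 60 x + 39\right) e^{- 4 x}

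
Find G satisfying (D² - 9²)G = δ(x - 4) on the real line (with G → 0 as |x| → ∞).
-\frac{e^{-9|x - 4|}}{18}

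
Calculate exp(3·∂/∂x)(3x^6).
3 x^{6} + 54 x^{5} + 405 x^{4} + 1620 x^{3} + 3645 x^{2} + 4374 x + 2187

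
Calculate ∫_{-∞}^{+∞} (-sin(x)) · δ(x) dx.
0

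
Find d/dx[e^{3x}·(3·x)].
\left(9 x + 3\right) e^{3 x}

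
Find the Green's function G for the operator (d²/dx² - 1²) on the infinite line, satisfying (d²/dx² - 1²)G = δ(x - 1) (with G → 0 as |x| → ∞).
-\frac{e^{-|x - 1|}}{2}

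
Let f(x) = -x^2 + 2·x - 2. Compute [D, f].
2 - 2 x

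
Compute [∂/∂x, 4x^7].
28 x^{6}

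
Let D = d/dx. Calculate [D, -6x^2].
- 12 x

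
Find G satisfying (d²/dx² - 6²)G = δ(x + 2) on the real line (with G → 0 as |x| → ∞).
-\frac{e^{-6|x + 2|}}{12}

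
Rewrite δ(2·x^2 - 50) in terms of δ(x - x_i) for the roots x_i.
\frac{\delta(x - 5) + \delta(x + 5)}{20}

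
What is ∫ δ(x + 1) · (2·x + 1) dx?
-1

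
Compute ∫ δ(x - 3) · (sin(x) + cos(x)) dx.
\cos{\left(3 \right)} + \sin{\left(3 \right)}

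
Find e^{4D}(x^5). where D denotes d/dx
x^{5} + 20 x^{4} + 160 x^{3} + 640 x^{2} + 1280 x + 1024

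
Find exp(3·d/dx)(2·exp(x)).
2 e^{x + 3}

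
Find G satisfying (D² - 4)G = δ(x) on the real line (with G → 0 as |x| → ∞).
-\frac{e^{-2|x|}}{4}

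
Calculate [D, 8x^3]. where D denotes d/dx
24 x^{2}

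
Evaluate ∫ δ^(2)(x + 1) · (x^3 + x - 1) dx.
-6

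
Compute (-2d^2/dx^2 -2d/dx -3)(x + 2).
- 3 x - 8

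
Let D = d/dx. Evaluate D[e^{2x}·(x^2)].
2 x \left(x + 1\right) e^{2 x}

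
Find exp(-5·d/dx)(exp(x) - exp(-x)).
- e^{5 - x} + e^{x - 5}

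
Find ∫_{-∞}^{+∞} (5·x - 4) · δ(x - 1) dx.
1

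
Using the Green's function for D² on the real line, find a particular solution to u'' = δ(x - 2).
\frac{|x - 2|}{2}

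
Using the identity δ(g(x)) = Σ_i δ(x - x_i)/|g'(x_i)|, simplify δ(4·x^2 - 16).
\frac{\delta(x - 2) + \delta(x + 2)}{16}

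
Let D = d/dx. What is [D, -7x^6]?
- 42 x^{5}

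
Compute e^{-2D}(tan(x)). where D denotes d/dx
\tan{\left(x - 2 \right)}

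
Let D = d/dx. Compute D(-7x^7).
- 49 x^{6}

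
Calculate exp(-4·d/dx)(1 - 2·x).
9 - 2 x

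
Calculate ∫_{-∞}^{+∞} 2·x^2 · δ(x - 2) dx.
8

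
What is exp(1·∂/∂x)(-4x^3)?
- 4 x^{3} - 12 x^{2} - 12 x - 4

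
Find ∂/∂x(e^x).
e^{x}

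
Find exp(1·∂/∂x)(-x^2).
- x^{2} - 2 x - 1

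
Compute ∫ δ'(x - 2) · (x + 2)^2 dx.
-8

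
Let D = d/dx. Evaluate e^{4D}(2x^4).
2 x^{4} + 32 x^{3} + 192 x^{2} + 512 x + 512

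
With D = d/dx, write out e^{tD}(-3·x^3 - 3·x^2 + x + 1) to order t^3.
- 3 t^{3} - t^{2} \left(9 x + 3\right) - t \left(9 x^{2} + 6 x - 1\right) - 3 x^{3} - 3 x^{2} + x + 1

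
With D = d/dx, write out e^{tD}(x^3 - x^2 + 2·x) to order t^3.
t^{3} + t^{2} \left(3 x - 1\right) + t \left(3 x^{2} - 2 x + 2\right) + x^{3} - x^{2} + 2 x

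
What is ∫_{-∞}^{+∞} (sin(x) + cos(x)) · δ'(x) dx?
-1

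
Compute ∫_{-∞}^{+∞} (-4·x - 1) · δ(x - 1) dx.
-5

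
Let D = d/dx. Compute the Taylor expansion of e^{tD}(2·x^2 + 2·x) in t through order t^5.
2 t^{2} + 2 t \left(2 x + 1\right) + 2 x^{2} + 2 x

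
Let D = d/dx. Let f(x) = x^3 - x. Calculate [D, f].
3 x^{2} - 1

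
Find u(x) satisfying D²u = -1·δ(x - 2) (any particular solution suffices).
-\frac{|x - 2|}{2}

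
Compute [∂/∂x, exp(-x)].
- e^{- x}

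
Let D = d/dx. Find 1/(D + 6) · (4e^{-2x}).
e^{- 2 x}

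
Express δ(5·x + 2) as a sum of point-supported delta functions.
\frac{\delta(x + 2/5)}{5}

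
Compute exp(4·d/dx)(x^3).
x^{3} + 12 x^{2} + 48 x + 64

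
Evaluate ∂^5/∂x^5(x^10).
30240 x^{5}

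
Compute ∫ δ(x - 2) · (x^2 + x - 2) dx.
4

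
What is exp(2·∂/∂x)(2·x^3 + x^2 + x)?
2 x^{3} + 13 x^{2} + 29 x + 22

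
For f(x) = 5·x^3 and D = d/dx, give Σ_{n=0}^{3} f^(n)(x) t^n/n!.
5 t^{3} + 15 t^{2} x + 15 t x^{2} + 5 x^{3}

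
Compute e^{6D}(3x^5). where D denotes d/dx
3 x^{5} + 90 x^{4} + 1080 x^{3} + 6480 x^{2} + 19440 x + 23328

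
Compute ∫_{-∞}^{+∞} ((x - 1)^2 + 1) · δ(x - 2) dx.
2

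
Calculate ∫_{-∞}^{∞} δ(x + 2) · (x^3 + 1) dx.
-7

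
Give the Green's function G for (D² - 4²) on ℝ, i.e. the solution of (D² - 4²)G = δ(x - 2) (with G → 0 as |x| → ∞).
-\frac{e^{-4|x - 2|}}{8}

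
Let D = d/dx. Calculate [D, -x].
-1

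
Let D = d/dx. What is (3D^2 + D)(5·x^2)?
10 x + 30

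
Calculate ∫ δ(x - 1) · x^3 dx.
1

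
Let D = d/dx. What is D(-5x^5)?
- 25 x^{4}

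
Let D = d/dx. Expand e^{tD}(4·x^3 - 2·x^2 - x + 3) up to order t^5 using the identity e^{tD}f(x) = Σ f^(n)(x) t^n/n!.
4 t^{3} + t^{2} \left(12 x - 2\right) - t \left(- 12 x^{2} + 4 x + 1\right) + 4 x^{3} - 2 x^{2} - x + 3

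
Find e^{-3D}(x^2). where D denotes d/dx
x^{2} - 6 x + 9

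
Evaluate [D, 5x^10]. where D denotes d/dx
50 x^{9}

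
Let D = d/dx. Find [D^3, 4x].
12D^{2}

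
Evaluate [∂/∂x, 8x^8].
64 x^{7}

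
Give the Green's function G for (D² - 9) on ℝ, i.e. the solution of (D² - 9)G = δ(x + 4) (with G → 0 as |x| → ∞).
-\frac{e^{-3|x + 4|}}{6}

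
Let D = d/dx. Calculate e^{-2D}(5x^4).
5 x^{4} - 40 x^{3} + 120 x^{2} - 160 x + 80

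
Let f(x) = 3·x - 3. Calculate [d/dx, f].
3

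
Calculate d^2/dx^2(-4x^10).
- 360 x^{8}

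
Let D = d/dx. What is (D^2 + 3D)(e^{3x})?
18 e^{3 x}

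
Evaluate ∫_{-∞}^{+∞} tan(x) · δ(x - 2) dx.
\tan{\left(2 \right)}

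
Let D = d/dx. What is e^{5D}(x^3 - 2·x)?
x^{3} + 15 x^{2} + 73 x + 115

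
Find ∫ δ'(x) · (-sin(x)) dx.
1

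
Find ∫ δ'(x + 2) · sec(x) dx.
\tan{\left(2 \right)} \sec{\left(2 \right)}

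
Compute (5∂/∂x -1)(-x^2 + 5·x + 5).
x^{2} - 15 x + 20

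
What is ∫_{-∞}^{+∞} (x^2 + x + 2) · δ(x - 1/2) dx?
\frac{11}{4}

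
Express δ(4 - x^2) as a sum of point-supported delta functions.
\frac{\delta(x - 2) + \delta(x + 2)}{4}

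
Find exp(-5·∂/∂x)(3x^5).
3 x^{5} - 75 x^{4} + 750 x^{3} - 3750 x^{2} + 9375 x - 9375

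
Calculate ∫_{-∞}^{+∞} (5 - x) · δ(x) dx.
5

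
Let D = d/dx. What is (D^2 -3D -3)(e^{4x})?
e^{4 x}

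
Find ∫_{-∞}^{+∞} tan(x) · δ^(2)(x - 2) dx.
\frac{2 \tan{\left(2 \right)}}{\cos^{2}{\left(2 \right)}}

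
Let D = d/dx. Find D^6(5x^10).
756000 x^{4}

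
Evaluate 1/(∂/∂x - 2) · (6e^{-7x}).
- \frac{2 e^{- 7 x}}{3}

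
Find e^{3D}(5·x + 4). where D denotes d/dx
5 x + 19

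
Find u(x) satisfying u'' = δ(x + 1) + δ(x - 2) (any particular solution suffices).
\frac{|x + 1|}{2} + \frac{|x - 2|}{2}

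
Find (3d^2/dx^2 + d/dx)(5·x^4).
20 x^{2} \left(x + 9\right)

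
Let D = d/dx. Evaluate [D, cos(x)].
- \sin{\left(x \right)}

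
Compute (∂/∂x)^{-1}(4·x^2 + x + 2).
\frac{4 x^{3}}{3} + \frac{x^{2}}{2} + 2 x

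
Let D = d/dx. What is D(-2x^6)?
- 12 x^{5}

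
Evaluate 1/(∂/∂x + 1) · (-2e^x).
- e^{x}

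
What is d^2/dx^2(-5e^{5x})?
- 125 e^{5 x}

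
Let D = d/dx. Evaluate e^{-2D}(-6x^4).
- 6 x^{4} + 48 x^{3} - 144 x^{2} + 192 x - 96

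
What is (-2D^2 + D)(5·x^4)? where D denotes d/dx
20 x^{2} \left(x - 6\right)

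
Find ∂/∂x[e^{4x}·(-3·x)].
\left(- 12 x - 3\right) e^{4 x}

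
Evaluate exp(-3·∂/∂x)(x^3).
x^{3} - 9 x^{2} + 27 x - 27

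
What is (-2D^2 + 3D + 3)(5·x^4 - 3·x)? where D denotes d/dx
15 x^{4} + 60 x^{3} - 120 x^{2} - 9 x - 9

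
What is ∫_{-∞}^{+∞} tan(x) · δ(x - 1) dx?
\tan{\left(1 \right)}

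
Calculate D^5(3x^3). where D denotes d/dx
0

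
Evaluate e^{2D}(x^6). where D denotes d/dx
x^{6} + 12 x^{5} + 60 x^{4} + 160 x^{3} + 240 x^{2} + 192 x + 64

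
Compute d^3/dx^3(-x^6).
- 120 x^{3}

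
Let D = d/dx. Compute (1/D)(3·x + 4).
\frac{3 x^{2}}{2} + 4 x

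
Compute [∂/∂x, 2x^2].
4 x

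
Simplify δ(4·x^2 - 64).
\frac{\delta(x - 4) + \delta(x + 4)}{32}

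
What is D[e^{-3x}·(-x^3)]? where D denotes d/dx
3 x^{2} \left(x - 1\right) e^{- 3 x}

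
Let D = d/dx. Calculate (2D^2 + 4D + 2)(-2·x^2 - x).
- 4 x^{2} - 18 x - 12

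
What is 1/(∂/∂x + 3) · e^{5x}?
\frac{e^{5 x}}{8}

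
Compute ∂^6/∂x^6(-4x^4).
0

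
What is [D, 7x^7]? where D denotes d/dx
49 x^{6}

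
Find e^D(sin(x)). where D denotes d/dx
\sin{\left(x + 1 \right)}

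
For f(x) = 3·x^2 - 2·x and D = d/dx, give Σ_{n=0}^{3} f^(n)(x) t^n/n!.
3 t^{2} + 2 t \left(3 x - 1\right) + 3 x^{2} - 2 x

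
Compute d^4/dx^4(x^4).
24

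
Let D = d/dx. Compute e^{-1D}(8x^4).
8 x^{4} - 32 x^{3} + 48 x^{2} - 32 x + 8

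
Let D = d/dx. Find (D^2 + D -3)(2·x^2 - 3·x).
- 6 x^{2} + 13 x + 1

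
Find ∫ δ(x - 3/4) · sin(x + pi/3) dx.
\sin{\left(\frac{3}{4} + \frac{\pi}{3} \right)}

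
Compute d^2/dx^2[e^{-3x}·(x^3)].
3 x \left(3 x^{2} - 6 x + 2\right) e^{- 3 x}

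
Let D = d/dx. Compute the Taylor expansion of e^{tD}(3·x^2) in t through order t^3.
3 t^{2} + 6 t x + 3 x^{2}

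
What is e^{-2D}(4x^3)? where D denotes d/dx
4 x^{3} - 24 x^{2} + 48 x - 32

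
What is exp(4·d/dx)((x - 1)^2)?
x^{2} + 6 x + 9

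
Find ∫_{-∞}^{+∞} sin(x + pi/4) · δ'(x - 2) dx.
- \cos{\left(\frac{\pi}{4} + 2 \right)}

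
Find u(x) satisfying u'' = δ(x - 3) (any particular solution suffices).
\frac{|x - 3|}{2}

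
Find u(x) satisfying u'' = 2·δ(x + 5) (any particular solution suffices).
|x + 5|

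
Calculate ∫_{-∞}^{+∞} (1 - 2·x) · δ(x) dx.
1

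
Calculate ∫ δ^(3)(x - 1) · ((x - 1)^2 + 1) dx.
0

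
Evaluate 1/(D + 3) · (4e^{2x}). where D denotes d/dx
\frac{4 e^{2 x}}{5}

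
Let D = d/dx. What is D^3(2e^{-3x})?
- 54 e^{- 3 x}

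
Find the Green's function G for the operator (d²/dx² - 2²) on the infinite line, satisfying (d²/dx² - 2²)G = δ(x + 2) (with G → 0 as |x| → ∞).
-\frac{e^{-2|x + 2|}}{4}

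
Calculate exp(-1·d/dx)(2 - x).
3 - x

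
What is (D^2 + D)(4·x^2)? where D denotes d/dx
8 x + 8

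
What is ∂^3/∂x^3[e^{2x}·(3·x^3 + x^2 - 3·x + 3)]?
\left(24 x^{3} + 116 x^{2} + 108 x + 18\right) e^{2 x}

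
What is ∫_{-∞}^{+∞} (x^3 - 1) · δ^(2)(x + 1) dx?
-6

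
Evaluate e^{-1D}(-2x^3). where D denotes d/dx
- 2 x^{3} + 6 x^{2} - 6 x + 2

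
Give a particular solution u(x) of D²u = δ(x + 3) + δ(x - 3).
\frac{|x + 3|}{2} + \frac{|x - 3|}{2}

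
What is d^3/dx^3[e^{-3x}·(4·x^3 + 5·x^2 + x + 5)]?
3 \left(- 36 x^{3} + 63 x^{2} + 9 x - 58\right) e^{- 3 x}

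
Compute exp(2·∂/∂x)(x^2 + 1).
x^{2} + 4 x + 5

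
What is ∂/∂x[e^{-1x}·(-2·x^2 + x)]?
\left(2 x^{2} - 5 x + 1\right) e^{- x}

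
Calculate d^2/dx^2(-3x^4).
- 36 x^{2}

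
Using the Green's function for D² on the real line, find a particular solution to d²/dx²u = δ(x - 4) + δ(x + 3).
\frac{|x - 4|}{2} + \frac{|x + 3|}{2}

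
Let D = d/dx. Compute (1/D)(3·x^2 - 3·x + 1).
x^{3} - \frac{3 x^{2}}{2} + x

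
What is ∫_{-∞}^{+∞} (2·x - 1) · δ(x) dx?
-1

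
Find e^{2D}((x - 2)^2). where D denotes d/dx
x^{2}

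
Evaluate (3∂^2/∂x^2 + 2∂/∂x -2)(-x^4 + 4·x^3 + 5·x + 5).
2 x \left(x^{3} - 8 x^{2} - 6 x + 31\right)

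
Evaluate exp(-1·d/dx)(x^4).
x^{4} - 4 x^{3} + 6 x^{2} - 4 x + 1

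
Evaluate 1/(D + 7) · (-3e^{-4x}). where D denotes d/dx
- e^{- 4 x}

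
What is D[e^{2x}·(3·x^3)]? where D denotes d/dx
x^{2} \left(6 x + 9\right) e^{2 x}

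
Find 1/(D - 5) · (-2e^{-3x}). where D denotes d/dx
\frac{e^{- 3 x}}{4}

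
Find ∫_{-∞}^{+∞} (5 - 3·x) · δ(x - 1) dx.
2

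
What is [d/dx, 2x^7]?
14 x^{6}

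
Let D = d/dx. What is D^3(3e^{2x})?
24 e^{2 x}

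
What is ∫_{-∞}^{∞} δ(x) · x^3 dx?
0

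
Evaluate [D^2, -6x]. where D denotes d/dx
-12D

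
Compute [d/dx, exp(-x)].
- e^{- x}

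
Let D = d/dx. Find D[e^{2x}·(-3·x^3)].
x^{2} \left(- 6 x - 9\right) e^{2 x}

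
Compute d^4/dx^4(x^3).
0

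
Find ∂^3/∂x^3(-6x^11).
- 5940 x^{8}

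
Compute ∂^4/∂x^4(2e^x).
2 e^{x}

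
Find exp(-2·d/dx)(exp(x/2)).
e^{\frac{x}{2} - 1}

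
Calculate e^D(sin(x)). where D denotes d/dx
\sin{\left(x + 1 \right)}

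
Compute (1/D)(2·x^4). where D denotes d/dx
\frac{2 x^{5}}{5}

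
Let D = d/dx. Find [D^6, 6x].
36D^{5}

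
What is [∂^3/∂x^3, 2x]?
6\frac{d^{2}}{dx^{2}}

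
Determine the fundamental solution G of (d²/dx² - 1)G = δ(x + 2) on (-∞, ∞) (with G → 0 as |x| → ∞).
-\frac{e^{-|x + 2|}}{2}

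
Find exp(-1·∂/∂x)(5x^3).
5 x^{3} - 15 x^{2} + 15 x - 5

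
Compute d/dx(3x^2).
6 x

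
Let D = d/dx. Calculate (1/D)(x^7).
\frac{x^{8}}{8}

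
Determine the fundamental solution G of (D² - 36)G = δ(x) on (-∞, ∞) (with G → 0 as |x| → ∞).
-\frac{e^{-6|x|}}{12}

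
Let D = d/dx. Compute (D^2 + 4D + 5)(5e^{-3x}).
10 e^{- 3 x}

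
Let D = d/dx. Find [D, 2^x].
2^{x} \log{\left(2 \right)}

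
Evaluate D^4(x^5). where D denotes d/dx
120 x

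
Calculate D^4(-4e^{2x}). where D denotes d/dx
- 64 e^{2 x}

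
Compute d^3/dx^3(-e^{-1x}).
e^{- x}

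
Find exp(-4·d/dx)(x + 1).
x - 3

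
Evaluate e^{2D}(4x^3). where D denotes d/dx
4 x^{3} + 24 x^{2} + 48 x + 32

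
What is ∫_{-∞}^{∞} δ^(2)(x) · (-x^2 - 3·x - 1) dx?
-2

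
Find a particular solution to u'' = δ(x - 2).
\frac{|x - 2|}{2}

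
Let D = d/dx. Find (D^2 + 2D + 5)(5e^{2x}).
65 e^{2 x}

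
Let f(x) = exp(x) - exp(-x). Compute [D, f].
2 \cosh{\left(x \right)}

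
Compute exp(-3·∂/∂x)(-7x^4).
- 7 x^{4} + 84 x^{3} - 378 x^{2} + 756 x - 567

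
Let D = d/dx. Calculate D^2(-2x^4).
- 24 x^{2}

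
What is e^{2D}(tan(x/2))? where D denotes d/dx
\tan{\left(\frac{x}{2} + 1 \right)}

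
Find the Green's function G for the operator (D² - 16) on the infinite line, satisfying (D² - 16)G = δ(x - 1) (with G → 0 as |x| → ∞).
-\frac{e^{-4|x - 1|}}{8}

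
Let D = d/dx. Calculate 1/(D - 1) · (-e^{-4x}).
\frac{e^{- 4 x}}{5}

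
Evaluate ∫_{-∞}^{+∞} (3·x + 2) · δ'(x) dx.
-3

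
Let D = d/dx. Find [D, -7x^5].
- 35 x^{4}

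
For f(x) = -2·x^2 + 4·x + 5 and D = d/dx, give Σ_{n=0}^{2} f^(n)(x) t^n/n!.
- 2 t^{2} - 4 t \left(x - 1\right) - 2 x^{2} + 4 x + 5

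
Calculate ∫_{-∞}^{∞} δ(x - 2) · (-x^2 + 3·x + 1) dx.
3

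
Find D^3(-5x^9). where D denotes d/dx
- 2520 x^{6}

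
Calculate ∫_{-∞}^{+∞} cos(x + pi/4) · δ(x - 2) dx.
\cos{\left(\frac{\pi}{4} + 2 \right)}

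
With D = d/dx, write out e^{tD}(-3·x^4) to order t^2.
3 x^{2} \left(- 6 t^{2} - 4 t x - x^{2}\right)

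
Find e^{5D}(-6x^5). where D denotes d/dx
- 6 x^{5} - 150 x^{4} - 1500 x^{3} - 7500 x^{2} - 18750 x - 18750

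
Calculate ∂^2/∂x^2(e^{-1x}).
e^{- x}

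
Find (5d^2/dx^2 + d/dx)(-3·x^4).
12 x^{2} \left(- x - 15\right)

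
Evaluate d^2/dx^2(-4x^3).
- 24 x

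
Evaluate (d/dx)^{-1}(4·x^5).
\frac{2 x^{6}}{3}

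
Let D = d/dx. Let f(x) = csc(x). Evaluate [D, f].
- \cot{\left(x \right)} \csc{\left(x \right)}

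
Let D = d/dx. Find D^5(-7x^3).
0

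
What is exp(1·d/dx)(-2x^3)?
- 2 x^{3} - 6 x^{2} - 6 x - 2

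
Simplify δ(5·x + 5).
\frac{\delta(x + 1)}{5}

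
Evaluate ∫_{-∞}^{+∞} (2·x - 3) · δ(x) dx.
-3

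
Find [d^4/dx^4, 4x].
16\frac{d^{3}}{dx^{3}}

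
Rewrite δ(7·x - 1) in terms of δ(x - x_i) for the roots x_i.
\frac{\delta(x - 1/7)}{7}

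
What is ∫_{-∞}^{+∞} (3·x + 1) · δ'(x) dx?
-3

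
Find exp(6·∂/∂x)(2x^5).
2 x^{5} + 60 x^{4} + 720 x^{3} + 4320 x^{2} + 12960 x + 15552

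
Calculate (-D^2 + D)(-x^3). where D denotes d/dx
3 x \left(2 - x\right)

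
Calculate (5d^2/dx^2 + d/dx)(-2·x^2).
- 4 x - 20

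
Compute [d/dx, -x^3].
- 3 x^{2}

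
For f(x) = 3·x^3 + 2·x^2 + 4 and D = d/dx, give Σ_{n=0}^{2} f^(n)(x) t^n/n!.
t^{2} \left(9 x + 2\right) + t x \left(9 x + 4\right) + 3 x^{3} + 2 x^{2} + 4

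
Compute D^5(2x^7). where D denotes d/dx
5040 x^{2}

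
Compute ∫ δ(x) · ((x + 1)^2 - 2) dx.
-1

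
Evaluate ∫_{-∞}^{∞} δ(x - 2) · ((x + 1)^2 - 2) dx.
7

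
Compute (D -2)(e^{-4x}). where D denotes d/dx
- 6 e^{- 4 x}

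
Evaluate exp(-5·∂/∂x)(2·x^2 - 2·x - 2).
2 x^{2} - 22 x + 58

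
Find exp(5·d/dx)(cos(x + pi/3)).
\cos{\left(x + \frac{\pi}{3} + 5 \right)}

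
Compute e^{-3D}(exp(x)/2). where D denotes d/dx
\frac{e^{x - 3}}{2}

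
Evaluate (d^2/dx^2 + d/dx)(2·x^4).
8 x^{2} \left(x + 3\right)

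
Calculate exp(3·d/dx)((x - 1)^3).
x^{3} + 6 x^{2} + 12 x + 8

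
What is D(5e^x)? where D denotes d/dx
5 e^{x}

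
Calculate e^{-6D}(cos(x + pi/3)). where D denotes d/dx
\cos{\left(x - 6 + \frac{\pi}{3} \right)}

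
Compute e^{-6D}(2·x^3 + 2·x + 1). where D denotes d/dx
2 x^{3} - 36 x^{2} + 218 x - 443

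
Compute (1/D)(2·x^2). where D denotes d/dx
\frac{2 x^{3}}{3}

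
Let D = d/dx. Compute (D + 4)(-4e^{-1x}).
- 12 e^{- x}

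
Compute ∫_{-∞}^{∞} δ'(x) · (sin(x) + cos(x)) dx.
-1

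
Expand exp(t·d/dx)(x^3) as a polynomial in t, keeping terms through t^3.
t^{3} + 3 t^{2} x + 3 t x^{2} + x^{3}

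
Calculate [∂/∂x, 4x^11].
44 x^{10}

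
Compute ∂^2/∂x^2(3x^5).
60 x^{3}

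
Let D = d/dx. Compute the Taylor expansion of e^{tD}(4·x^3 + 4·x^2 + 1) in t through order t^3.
4 t^{3} + t^{2} \left(12 x + 4\right) + 4 t x \left(3 x + 2\right) + 4 x^{3} + 4 x^{2} + 1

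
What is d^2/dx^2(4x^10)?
360 x^{8}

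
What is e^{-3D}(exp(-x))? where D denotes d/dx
e^{3 - x}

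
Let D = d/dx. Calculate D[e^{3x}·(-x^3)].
3 x^{2} \left(- x - 1\right) e^{3 x}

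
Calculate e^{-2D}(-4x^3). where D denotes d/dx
- 4 x^{3} + 24 x^{2} - 48 x + 32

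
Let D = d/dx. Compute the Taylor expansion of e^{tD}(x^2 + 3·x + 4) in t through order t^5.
t^{2} + t \left(2 x + 3\right) + x^{2} + 3 x + 4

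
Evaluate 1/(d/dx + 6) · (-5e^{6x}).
- \frac{5 e^{6 x}}{12}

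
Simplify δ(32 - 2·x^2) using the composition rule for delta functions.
\frac{\delta(x - 4) + \delta(x + 4)}{16}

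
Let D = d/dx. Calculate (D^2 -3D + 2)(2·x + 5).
4 x + 4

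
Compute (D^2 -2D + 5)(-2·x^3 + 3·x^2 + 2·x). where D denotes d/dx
- 10 x^{3} + 27 x^{2} - 14 x + 2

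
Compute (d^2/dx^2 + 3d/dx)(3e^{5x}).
120 e^{5 x}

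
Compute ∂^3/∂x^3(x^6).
120 x^{3}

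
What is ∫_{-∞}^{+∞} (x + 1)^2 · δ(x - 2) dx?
9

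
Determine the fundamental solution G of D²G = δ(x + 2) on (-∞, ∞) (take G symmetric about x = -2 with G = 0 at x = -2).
\frac{|x + 2|}{2}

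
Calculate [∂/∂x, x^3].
3 x^{2}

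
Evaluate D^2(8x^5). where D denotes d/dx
160 x^{3}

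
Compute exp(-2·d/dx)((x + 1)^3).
x^{3} - 3 x^{2} + 3 x - 1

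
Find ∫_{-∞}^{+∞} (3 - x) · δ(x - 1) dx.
2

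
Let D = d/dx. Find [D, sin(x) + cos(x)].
- \sin{\left(x \right)} + \cos{\left(x \right)}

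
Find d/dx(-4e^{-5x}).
20 e^{- 5 x}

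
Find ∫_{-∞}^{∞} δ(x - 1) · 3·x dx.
3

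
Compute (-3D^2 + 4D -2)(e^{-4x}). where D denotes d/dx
- 66 e^{- 4 x}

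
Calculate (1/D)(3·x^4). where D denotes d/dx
\frac{3 x^{5}}{5}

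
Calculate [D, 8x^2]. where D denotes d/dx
16 x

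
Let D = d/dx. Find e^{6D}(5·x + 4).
5 x + 34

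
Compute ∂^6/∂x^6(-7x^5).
0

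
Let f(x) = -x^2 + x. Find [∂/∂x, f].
1 - 2 x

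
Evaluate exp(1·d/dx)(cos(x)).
\cos{\left(x + 1 \right)}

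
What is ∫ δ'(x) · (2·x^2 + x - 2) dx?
-1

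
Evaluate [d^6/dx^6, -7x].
-42\frac{d^{5}}{dx^{5}}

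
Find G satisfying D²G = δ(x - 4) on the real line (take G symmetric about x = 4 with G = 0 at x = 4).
\frac{|x - 4|}{2}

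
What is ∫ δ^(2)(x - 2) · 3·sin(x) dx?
- 3 \sin{\left(2 \right)}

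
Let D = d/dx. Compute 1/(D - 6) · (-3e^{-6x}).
\frac{e^{- 6 x}}{4}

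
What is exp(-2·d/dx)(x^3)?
x^{3} - 6 x^{2} + 12 x - 8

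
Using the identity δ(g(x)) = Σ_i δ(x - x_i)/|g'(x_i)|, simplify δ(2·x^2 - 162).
\frac{\delta(x - 9) + \delta(x + 9)}{36}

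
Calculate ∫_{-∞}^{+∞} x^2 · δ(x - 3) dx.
9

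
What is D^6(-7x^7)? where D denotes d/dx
- 35280 x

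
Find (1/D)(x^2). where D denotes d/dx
\frac{x^{3}}{3}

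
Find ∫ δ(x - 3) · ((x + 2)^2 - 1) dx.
24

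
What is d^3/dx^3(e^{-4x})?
- 64 e^{- 4 x}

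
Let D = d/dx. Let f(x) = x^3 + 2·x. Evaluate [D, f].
3 x^{2} + 2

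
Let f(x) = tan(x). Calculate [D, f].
\frac{1}{\cos^{2}{\left(x \right)}}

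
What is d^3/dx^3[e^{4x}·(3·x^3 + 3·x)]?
\left(192 x^{3} + 432 x^{2} + 408 x + 162\right) e^{4 x}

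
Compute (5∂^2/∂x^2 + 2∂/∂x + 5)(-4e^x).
- 48 e^{x}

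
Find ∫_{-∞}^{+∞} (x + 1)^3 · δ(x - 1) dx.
8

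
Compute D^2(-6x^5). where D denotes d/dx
- 120 x^{3}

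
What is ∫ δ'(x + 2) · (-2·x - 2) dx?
2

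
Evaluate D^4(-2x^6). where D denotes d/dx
- 720 x^{2}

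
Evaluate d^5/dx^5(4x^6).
2880 x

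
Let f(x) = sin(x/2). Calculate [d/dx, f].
\frac{\cos{\left(\frac{x}{2} \right)}}{2}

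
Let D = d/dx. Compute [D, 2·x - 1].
2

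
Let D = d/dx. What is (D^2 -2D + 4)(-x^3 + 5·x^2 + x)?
- 4 x^{3} + 26 x^{2} - 22 x + 8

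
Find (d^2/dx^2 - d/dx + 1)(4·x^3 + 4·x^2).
4 x^{3} - 8 x^{2} + 16 x + 8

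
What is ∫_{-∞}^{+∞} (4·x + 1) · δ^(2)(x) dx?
0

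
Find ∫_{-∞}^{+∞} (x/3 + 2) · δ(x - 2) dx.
\frac{8}{3}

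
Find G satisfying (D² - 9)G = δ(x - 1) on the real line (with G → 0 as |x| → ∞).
-\frac{e^{-3|x - 1|}}{6}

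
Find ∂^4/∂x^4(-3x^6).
- 1080 x^{2}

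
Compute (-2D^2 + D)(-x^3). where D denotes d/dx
3 x \left(4 - x\right)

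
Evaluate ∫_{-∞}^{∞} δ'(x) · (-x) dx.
1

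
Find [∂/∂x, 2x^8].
16 x^{7}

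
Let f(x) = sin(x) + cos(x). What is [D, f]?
- \sin{\left(x \right)} + \cos{\left(x \right)}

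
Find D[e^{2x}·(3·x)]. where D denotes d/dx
\left(6 x + 3\right) e^{2 x}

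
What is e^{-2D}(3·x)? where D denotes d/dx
3 x - 6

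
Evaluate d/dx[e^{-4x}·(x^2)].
2 x \left(1 - 2 x\right) e^{- 4 x}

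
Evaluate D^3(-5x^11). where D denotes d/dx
- 4950 x^{8}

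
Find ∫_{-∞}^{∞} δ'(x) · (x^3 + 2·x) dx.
-2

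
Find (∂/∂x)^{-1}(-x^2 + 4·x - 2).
- \frac{x^{3}}{3} + 2 x^{2} - 2 x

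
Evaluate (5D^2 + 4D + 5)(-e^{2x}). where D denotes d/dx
- 33 e^{2 x}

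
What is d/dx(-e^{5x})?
- 5 e^{5 x}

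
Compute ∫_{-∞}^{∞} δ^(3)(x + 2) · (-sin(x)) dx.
- \cos{\left(2 \right)}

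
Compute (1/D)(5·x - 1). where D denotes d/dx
\frac{5 x^{2}}{2} - x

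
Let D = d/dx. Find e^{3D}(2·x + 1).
2 x + 7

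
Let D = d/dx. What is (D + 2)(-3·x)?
- 6 x - 3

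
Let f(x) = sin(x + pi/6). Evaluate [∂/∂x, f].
\cos{\left(x + \frac{\pi}{6} \right)}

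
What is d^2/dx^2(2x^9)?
144 x^{7}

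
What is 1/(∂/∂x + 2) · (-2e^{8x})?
- \frac{e^{8 x}}{5}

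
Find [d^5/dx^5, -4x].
-20\frac{d^{4}}{dx^{4}}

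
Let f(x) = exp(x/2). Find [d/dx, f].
\frac{e^{\frac{x}{2}}}{2}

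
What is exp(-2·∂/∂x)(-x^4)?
- x^{4} + 8 x^{3} - 24 x^{2} + 32 x - 16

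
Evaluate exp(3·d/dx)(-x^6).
- x^{6} - 18 x^{5} - 135 x^{4} - 540 x^{3} - 1215 x^{2} - 1458 x - 729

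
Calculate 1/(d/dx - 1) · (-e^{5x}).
- \frac{e^{5 x}}{4}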